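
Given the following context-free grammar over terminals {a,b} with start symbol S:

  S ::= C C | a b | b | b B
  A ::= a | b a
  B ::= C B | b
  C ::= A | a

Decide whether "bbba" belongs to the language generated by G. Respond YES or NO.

CNF form of G:
  S -> C C | T0 B | T1 T0 | b
  A -> T0 T1 | a
  B -> C B | b
  C -> T0 T1 | a
  T0 -> b
  T1 -> a

CYK fill:
  [0..0]={B,S,T0}  "b"  orig:{B,S}
  [1..1]={B,S,T0}  "b"  orig:{B,S}
  [2..2]={B,S,T0}  "b"  orig:{B,S}
  [3..3]={A,C,T1}  "a"  orig:{A,C}
  [0..1]={S}  "bb"
  [1..2]={S}  "bb"
  [2..3]={A,C}  "ba"
  [0..2]=∅  "bbb"
  [1..3]=∅  "bba"
  [0..3]=∅  "bbba"

S ∉ T[0,3] ⇒ NO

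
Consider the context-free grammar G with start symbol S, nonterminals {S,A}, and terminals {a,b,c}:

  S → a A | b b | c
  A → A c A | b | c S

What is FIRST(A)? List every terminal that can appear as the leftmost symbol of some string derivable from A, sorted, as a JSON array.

FIRST sets, iterate to fixpoint:
round 1:
  A via A→b: +{b}
  A via A→c S: +{c}
  S via S→a A: +{a}
  S via S→b b: +{b}
  S via S→c: +{c}
  S: {a,b,c}  A: {b,c}
round 2: done
  S: {a,b,c}  A: {b,c}

FIRST(A) = ["b", "c"]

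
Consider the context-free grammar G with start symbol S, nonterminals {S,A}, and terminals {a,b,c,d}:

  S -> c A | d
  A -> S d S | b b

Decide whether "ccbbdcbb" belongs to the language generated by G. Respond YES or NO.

CNF form of G:
  S -> T2 A | d
  A -> S X3 | T1 T1
  T0 -> d
  T1 -> b
  T2 -> c
  X3 -> T0 S

CYK table (by increasing span):
  [0..0]={T2}  "c"  orig:{}
  [1..1]={T2}  "c"  orig:{}
  [2..2]={T1}  "b"  orig:{}
  [3..3]={T1}  "b"  orig:{}
  [4..4]={S,T0}  "d"  orig:{S}
  [5..5]={T2}  "c"  orig:{}
  [6..6]={T1}  "b"  orig:{}
  [7..7]={T1}  "b"  orig:{}
  [0..1]=∅  "cc"
  [1..2]=∅  "cb"
  [2..3]={A}  "bb"
  [3..4]=∅  "bd"
  [4..5]=∅  "dc"
  [5..6]=∅  "cb"
  [6..7]={A}  "bb"
  [0..2]=∅  "ccb"
  [1..3]={S}  "cbb"
  [2..4]=∅  "bbd"
  [3..5]=∅  "bdc"
  [4..6]=∅  "dcb"
  [5..7]={S}  "cbb"
  [0..3]=∅  "ccbb"
  [1..4]=∅  "cbbd"
  [2..5]=∅  "bbdc"
  [3..6]=∅  "bdcb"
  [4..7]={X3}  "dcbb"  orig:{}
  [0..4]=∅  "ccbbd"
  [1..5]=∅  "cbbdc"
  [2..6]=∅  "bbdcb"
  [3..7]=∅  "bdcbb"
  [0..5]=∅  "ccbbdc"
  [1..6]=∅  "cbbdcb"
  [2..7]=∅  "bbdcbb"
  [0..6]=∅  "ccbbdcb"
  [1..7]={A}  "cbbdcbb"
  [0..7]={S}  "ccbbdcbb"

S ∈ T[0,7] ⇒ YES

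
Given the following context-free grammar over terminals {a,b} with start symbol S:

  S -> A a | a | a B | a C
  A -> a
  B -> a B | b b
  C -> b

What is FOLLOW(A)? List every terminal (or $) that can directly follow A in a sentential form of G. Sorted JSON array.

FIRST sets, iterate to fixpoint:
round 1:
  A via A→a: +{a}
  B via B→a B: +{a}
  B via B→b b: +{b}
  C via C→b: +{b}
  S via S→A a: +{a}
  S: {a}  A: {a}  B: {a,b}  C: {b}
round 2: (no change)
  S: {a}  A: {a}  B: {a,b}  C: {b}

FOLLOW sets:
seed FOLLOW(S) with $
iter 1:
  S→A a: FOLLOW(A) ⊇ FIRST(a) = {a}; new: +{a}
  S→a B: FOLLOW(B) ⊇ FOLLOW(S) ⊇ {$}; new: +{$}
  S→a C: FOLLOW(C) ⊇ FOLLOW(S) ⊇ {$}; new: +{$}
  FOLLOW(S)={$}  FOLLOW(A)={a}  FOLLOW(B)={$}  FOLLOW(C)={$}
iter 2: (no change)
  FOLLOW(S)={$}  FOLLOW(A)={a}  FOLLOW(B)={$}  FOLLOW(C)={$}

FOLLOW(A) = ["a"]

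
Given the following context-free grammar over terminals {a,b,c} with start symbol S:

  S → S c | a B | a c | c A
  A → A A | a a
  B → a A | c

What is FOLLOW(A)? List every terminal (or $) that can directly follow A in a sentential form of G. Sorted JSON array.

FIRST sets, iterate to fixpoint:
round 1:
  A via A→a a: +{a}
  B via B→a A: +{a}
  B via B→c: +{c}
  S via S→a B: +{a}
  S via S→c A: +{c}
  S: {a,c}  A: {a}  B: {a,c}
round 2: — fixpoint
  S: {a,c}  A: {a}  B: {a,c}

FOLLOW sets:
FOLLOW(S) := {$}
round 1:
  A→A A: FOLLOW(A) ⊇ FIRST(A) = {a}; new: +{a}
  S→S c: FOLLOW(S) ⊇ FIRST(c) = {c}; new: +{c}
  S→a B: FOLLOW(B) ⊇ FOLLOW(S) ⊇ {$,c}; new: +{$,c}
  S→c A: FOLLOW(A) ⊇ FOLLOW(S) ⊇ {$,c}; new: +{$,c}
  S: {$,c}  A: {$,a,c}  B: {$,c}
round 2: — fixpoint
  S: {$,c}  A: {$,a,c}  B: {$,c}

FOLLOW(A) = ["$", "a", "c"]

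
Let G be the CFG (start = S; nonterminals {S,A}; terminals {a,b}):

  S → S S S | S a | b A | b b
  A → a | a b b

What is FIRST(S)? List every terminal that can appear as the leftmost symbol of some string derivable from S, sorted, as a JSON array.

Compute FIRST by fixpoint:
[1]
  A via A→a: +{a}
  S via S→b A: +{b}
  FIRST[S]={b}  FIRST[A]={a}
[2] (stable)
  FIRST[S]={b}  FIRST[A]={a}

FIRST(S) = ["b"]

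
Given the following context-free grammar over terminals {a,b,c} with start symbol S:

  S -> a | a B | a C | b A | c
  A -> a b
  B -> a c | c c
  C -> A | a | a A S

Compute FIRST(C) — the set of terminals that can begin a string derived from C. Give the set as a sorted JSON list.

FIRST sets, iterate to fixpoint:
pass 1:
  A via A→a b: +{a}
  B via B→a c: +{a}
  B via B→c c: +{c}
  C via C→A: +{a}
  S via S→a: +{a}
  S via S→b A: +{b}
  S via S→c: +{c}
  S: {a,b,c}  A: {a}  B: {a,c}  C: {a}
pass 2: (no change)
  S: {a,b,c}  A: {a}  B: {a,c}  C: {a}

FIRST(C) = ["a"]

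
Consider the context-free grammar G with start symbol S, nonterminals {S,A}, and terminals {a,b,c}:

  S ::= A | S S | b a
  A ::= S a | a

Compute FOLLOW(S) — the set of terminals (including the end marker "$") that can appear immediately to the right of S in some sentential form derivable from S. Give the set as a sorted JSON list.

Compute FIRST by fixpoint:
[1]
  A via A→a: +{a}
  S via S→A: +{a}
  S via S→b a: +{b}
  S: {a,b}  A: {a}
[2]
  A via A→S a: +{b}
  S: {a,b}  A: {a,b}
[3] (no change)
  S: {a,b}  A: {a,b}

FOLLOW iteration:
seed FOLLOW(S) with $
round 1:
  A→S a: FOLLOW(S) ⊇ FIRST(a) = {a}; new: +{a}
  S→A: FOLLOW(A) ⊇ FOLLOW(S) ⊇ {$,a}; new: +{$,a}
  S→S S: FOLLOW(S) ⊇ FIRST(S) = {a,b}; new: +{b}
  FOLLOW(S)={$,a,b}  FOLLOW(A)={$,a}
round 2:
  S→A: FOLLOW(A) ⊇ FOLLOW(S) ⊇ {$,a,b}; new: +{b}
  FOLLOW(S)={$,a,b}  FOLLOW(A)={$,a,b}
round 3: done
  FOLLOW(S)={$,a,b}  FOLLOW(A)={$,a,b}

FOLLOW(S) = ["$", "a", "b"]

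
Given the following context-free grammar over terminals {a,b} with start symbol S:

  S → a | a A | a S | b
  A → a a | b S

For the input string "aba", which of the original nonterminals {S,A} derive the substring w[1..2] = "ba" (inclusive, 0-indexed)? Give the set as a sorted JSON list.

CNF form of G:
  S -> T0 A | T0 S | a | b
  A -> T0 T0 | T1 S
  T0 -> a
  T1 -> b

Fill CYK table bottom-up — only the sub-triangle for w[1..2]:
  [1..1]={S,T1}  "b"  orig:{S}
  [2..2]={S,T0}  "a"  orig:{S}
  [1..2]={A}  "ba"

Original NTs in T[1,2] deriving "ba": ["A"]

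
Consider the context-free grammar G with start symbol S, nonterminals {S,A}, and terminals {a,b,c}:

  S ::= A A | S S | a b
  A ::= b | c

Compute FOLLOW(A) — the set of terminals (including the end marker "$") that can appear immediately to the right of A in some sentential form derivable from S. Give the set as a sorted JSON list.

Compute FIRST by fixpoint:
iter 1:
  A via A→b: +{b}
  A via A→c: +{c}
  S via S→A A: +{b,c}
  S via S→a b: +{a}
  FIRST[S]={a,b,c}  FIRST[A]={b,c}
iter 2: (no change)
  FIRST[S]={a,b,c}  FIRST[A]={b,c}

Compute FOLLOW by fixpoint:
initialize: $ ∈ FOLLOW(S)
pass 1:
  S→A A: FOLLOW(A) ⊇ FIRST(A) = {b,c}; new: +{b,c}
  S→A A: FOLLOW(A) ⊇ FOLLOW(S) ⊇ {$}; new: +{$}
  S→S S: FOLLOW(S) ⊇ FIRST(S) = {a,b,c}; new: +{a,b,c}
  FOLLOW(S)={$,a,b,c}  FOLLOW(A)={$,b,c}
pass 2:
  S→A A: FOLLOW(A) ⊇ FOLLOW(S) ⊇ {$,a,b,c}; new: +{a}
  FOLLOW(S)={$,a,b,c}  FOLLOW(A)={$,a,b,c}
pass 3: — fixpoint
  FOLLOW(S)={$,a,b,c}  FOLLOW(A)={$,a,b,c}

FOLLOW(A) = ["$", "a", "b", "c"]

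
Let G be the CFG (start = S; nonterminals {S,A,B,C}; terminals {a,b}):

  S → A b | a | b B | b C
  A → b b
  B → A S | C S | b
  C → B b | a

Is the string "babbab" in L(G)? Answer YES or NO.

CNF form of G:
  S -> A T0 | T0 B | T0 C | a
  A -> T0 T0
  B -> A S | C S | b
  C -> B T0 | a
  T0 -> b

CYK table (by increasing span):
  [0..0]={B,T0}  "b"  orig:{B}
  [1..1]={C,S}  "a"
  [2..2]={B,T0}  "b"  orig:{B}
  [3..3]={B,T0}  "b"  orig:{B}
  [4..4]={C,S}  "a"
  [5..5]={B,T0}  "b"  orig:{B}
  [0..1]={S}  "ba"
  [1..2]=∅  "ab"
  [2..3]={A,C,S}  "bb"
  [3..4]={S}  "ba"
  [4..5]=∅  "ab"
  [0..2]=∅  "bab"
  [1..3]={B}  "abb"
  [2..4]={B}  "bba"
  [3..5]=∅  "bab"
  [0..3]={S}  "babb"
  [1..4]=∅  "abba"
  [2..5]={C}  "bbab"
  [0..4]=∅  "babba"
  [1..5]=∅  "abbab"
  [0..5]=∅  "babbab"

S ∉ T[0,5] ⇒ NO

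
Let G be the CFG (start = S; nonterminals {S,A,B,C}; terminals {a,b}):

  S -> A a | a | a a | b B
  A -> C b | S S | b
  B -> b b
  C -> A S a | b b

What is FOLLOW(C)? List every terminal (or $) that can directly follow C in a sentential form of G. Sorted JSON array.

FIRST sets, iterate to fixpoint:
[1]
  A via A→b: +{b}
  B via B→b b: +{b}
  C via C→A S a: +{b}
  S via S→A a: +{b}
  S via S→a: +{a}
  FIRST[S]={a,b}  FIRST[A]={b}  FIRST[B]={b}  FIRST[C]={b}
[2]
  A via A→S S: +{a}
  C via C→A S a: +{a}
  FIRST[S]={a,b}  FIRST[A]={a,b}  FIRST[B]={b}  FIRST[C]={a,b}
[3] — fixpoint
  FIRST[S]={a,b}  FIRST[A]={a,b}  FIRST[B]={b}  FIRST[C]={a,b}

FOLLOW sets:
initialize: $ ∈ FOLLOW(S)
round 1:
  A→C b: FOLLOW(C) ⊇ FIRST(b) = {b}; new: +{b}
  A→S S: FOLLOW(S) ⊇ FIRST(S) = {a,b}; new: +{a,b}
  C→A S a: FOLLOW(A) ⊇ FIRST(S) = {a,b}; new: +{a,b}
  S→b B: FOLLOW(B) ⊇ FOLLOW(S) ⊇ {$,a,b}; new: +{$,a,b}
  FOLLOW[S]={$,a,b}  FOLLOW[A]={a,b}  FOLLOW[B]={$,a,b}  FOLLOW[C]={b}
round 2: — fixpoint
  FOLLOW[S]={$,a,b}  FOLLOW[A]={a,b}  FOLLOW[B]={$,a,b}  FOLLOW[C]={b}

FOLLOW(C) = ["b"]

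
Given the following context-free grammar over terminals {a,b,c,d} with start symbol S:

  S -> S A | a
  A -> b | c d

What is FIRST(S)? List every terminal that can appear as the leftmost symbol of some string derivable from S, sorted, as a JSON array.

FIRST sets, iterate to fixpoint:
round 1:
  A via A→b: +{b}
  A via A→c d: +{c}
  S via S→a: +{a}
  S: {a}  A: {b,c}
round 2: done
  S: {a}  A: {b,c}

FIRST(S) = ["a"]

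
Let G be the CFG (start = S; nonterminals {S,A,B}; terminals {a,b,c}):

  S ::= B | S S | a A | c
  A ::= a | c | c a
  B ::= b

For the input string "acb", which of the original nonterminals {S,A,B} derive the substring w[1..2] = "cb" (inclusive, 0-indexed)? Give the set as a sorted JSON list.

Convert to CNF:
  S -> S S | T1 A | b | c
  A -> T0 T1 | a | c
  B -> b
  T0 -> c
  T1 -> a

CYK fill — only the sub-triangle for w[1..2]:
  [1..1]={A,S,T0}  "c"  orig:{A,S}
  [2..2]={B,S}  "b"
  [1..2]={S}  "cb"

Original NTs in T[1,2] deriving "cb": ["S"]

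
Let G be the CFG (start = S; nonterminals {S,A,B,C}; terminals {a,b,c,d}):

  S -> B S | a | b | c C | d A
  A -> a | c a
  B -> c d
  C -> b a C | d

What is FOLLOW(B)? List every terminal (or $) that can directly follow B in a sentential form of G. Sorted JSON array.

FIRST sets, iterate to fixpoint:
[1]
  A via A→a: +{a}
  A via A→c a: +{c}
  B via B→c d: +{c}
  C via C→b a C: +{b}
  C via C→d: +{d}
  S via S→B S: +{c}
  S via S→a: +{a}
  S via S→b: +{b}
  S via S→d A: +{d}
  FIRST[S]={a,b,c,d}  FIRST[A]={a,c}  FIRST[B]={c}  FIRST[C]={b,d}
[2] (no change)
  FIRST[S]={a,b,c,d}  FIRST[A]={a,c}  FIRST[B]={c}  FIRST[C]={b,d}

Compute FOLLOW by fixpoint:
initialize: $ ∈ FOLLOW(S)
iter 1:
  S→B S: FOLLOW(B) ⊇ FIRST(S) = {a,b,c,d}; new: +{a,b,c,d}
  S→c C: FOLLOW(C) ⊇ FOLLOW(S) ⊇ {$}; new: +{$}
  S→d A: FOLLOW(A) ⊇ FOLLOW(S) ⊇ {$}; new: +{$}
  S: {$}  A: {$}  B: {a,b,c,d}  C: {$}
iter 2: done
  S: {$}  A: {$}  B: {a,b,c,d}  C: {$}

FOLLOW(B) = ["a", "b", "c", "d"]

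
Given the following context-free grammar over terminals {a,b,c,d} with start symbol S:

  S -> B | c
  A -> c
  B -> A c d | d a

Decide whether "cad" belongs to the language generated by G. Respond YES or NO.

CNF form of G:
  S -> A X4 | T1 T2 | c
  A -> c
  B -> A X3 | T1 T2
  T0 -> c
  T1 -> d
  T2 -> a
  X3 -> T0 T1
  X4 -> T0 T1

CYK fill:
  T[0,0] 'c' = {A,S,T0}  orig:{A,S}
  T[1,1] 'a' = {T2}  orig:{}
  T[2,2] 'd' = {T1}  orig:{}
  T[0,1] 'ca' = ∅
  T[1,2] 'ad' = ∅
  T[0,2] 'cad' = ∅

S ∉ T[0,2] ⇒ NO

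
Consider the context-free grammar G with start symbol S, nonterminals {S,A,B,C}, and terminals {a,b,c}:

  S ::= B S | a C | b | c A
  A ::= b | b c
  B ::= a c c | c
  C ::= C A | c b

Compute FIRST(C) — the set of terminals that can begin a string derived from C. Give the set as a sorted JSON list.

FIRST sets, iterate to fixpoint:
pass 1:
  A via A→b: +{b}
  B via B→a c c: +{a}
  B via B→c: +{c}
  C via C→c b: +{c}
  S via S→B S: +{a,c}
  S via S→b: +{b}
  S: {a,b,c}  A: {b}  B: {a,c}  C: {c}
pass 2: (no change)
  S: {a,b,c}  A: {b}  B: {a,c}  C: {c}

FIRST(C) = ["c"]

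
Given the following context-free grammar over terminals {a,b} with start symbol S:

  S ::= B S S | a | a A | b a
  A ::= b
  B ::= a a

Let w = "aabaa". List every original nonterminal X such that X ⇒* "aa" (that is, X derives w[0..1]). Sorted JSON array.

Convert to CNF:
  S -> B X2 | T0 A | T1 T0 | a
  A -> b
  B -> T0 T0
  T0 -> a
  T1 -> b
  X2 -> S S

Fill CYK table bottom-up, restricted to cells inside w[0..1]:
  [0..0]={S,T0}  "a"  orig:{S}
  [1..1]={S,T0}  "a"  orig:{S}
  [0..1]={B,X2}  "aa"  orig:{B}

Original NTs in T[0,1] deriving "aa": ["B"]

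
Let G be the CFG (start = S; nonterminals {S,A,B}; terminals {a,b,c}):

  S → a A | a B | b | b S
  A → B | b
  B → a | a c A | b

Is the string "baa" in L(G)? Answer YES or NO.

Convert to CNF:
  S -> T0 A | T0 B | T2 S | b
  A -> T0 X3 | a | b
  B -> T0 X4 | a | b
  T0 -> a
  T1 -> c
  T2 -> b
  X3 -> T1 A
  X4 -> T1 A

Fill CYK table bottom-up:
  cell(0,0) b: {A,B,S,T2}  orig:{A,B,S}
  cell(1,1) a: {A,B,T0}  orig:{A,B}
  cell(2,2) a: {A,B,T0}  orig:{A,B}
  cell(0,1) ba: ∅
  cell(1,2) aa: {S}
  cell(0,2) baa: {S}

S ∈ T[0,2] ⇒ YES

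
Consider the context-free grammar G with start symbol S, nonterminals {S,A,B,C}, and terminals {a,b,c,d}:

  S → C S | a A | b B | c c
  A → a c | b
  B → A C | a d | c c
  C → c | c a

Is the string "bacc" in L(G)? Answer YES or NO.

Convert to CNF:
  S -> C S | T0 A | T1 T1 | T3 B
  A -> T0 T1 | b
  B -> A C | T0 T2 | T1 T1
  C -> T1 T0 | c
  T0 -> a
  T1 -> c
  T2 -> d
  T3 -> b

CYK fill:
  T[0,0] 'b' = {A,T3}  orig:{A}
  T[1,1] 'a' = {T0}  orig:{}
  T[2,2] 'c' = {C,T1}  orig:{C}
  T[3,3] 'c' = {C,T1}  orig:{C}
  T[0,1] 'ba' = ∅
  T[1,2] 'ac' = {A}
  T[2,3] 'cc' = {B,S}
  T[0,2] 'bac' = ∅
  T[1,3] 'acc' = {B}
  T[0,3] 'bacc' = {S}

S ∈ T[0,3] ⇒ YES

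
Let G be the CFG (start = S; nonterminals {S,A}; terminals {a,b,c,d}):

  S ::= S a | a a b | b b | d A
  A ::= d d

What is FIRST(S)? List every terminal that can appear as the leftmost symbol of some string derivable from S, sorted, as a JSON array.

Compute FIRST by fixpoint:
[1]
  A via A→d d: +{d}
  S via S→a a b: +{a}
  S via S→b b: +{b}
  S via S→d A: +{d}
  FIRST(S)={a,b,d}  FIRST(A)={d}
[2] — fixpoint
  FIRST(S)={a,b,d}  FIRST(A)={d}

FIRST(S) = ["a", "b", "d"]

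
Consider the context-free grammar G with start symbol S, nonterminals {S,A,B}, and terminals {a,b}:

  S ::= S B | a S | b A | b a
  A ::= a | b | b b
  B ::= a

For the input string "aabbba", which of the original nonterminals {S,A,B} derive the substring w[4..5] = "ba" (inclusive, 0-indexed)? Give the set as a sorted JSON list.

CNF form of G:
  S -> S B | T0 A | T0 T1 | T1 S
  A -> T0 T0 | a | b
  B -> a
  T0 -> b
  T1 -> a

Fill CYK table bottom-up, restricted to cells inside w[4..5]:
  [4..4]={A,T0}  "b"  orig:{A}
  [5..5]={A,B,T1}  "a"  orig:{A,B}
  [4..5]={S}  "ba"

Original NTs in T[4,5] deriving "ba": ["S"]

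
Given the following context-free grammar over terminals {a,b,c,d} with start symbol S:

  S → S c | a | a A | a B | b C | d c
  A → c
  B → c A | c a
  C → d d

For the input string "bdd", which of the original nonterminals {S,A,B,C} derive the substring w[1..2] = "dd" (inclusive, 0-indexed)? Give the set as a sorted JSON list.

Convert to CNF:
  S -> S T0 | T1 A | T1 B | T2 T0 | T3 C | a
  A -> c
  B -> T0 A | T0 T1
  C -> T2 T2
  T0 -> c
  T1 -> a
  T2 -> d
  T3 -> b

Fill CYK table bottom-up, restricted to cells inside w[1..2]:
  T[1,1] 'd' = {T2}  orig:{}
  T[2,2] 'd' = {T2}  orig:{}
  T[1,2] 'dd' = {C}

Original NTs in T[1,2] deriving "dd": ["C"]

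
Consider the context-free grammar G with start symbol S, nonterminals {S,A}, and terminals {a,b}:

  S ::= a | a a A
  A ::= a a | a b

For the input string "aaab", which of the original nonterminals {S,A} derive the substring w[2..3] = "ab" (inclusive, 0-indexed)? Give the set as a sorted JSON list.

CNF form of G:
  S -> T0 X2 | a
  A -> T0 T0 | T0 T1
  T0 -> a
  T1 -> b
  X2 -> T0 A

CYK table (by increasing span), restricted to cells inside w[2..3]:
  T[2,2] 'a' = {S,T0}  orig:{S}
  T[3,3] 'b' = {T1}  orig:{}
  T[2,3] 'ab' = {A}

Original NTs in T[2,3] deriving "ab": ["A"]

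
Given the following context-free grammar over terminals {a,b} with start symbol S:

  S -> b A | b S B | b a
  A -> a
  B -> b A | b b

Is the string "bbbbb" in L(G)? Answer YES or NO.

Convert to CNF:
  S -> T0 A | T0 T1 | T0 X2
  A -> a
  B -> T0 A | T0 T0
  T0 -> b
  T1 -> a
  X2 -> S B

Fill CYK table bottom-up:
  [0..0]={T0}  "b"  orig:{}
  [1..1]={T0}  "b"  orig:{}
  [2..2]={T0}  "b"  orig:{}
  [3..3]={T0}  "b"  orig:{}
  [4..4]={T0}  "b"  orig:{}
  [0..1]={B}  "bb"
  [1..2]={B}  "bb"
  [2..3]={B}  "bb"
  [3..4]={B}  "bb"
  [0..2]=∅  "bbb"
  [1..3]=∅  "bbb"
  [2..4]=∅  "bbb"
  [0..3]=∅  "bbbb"
  [1..4]=∅  "bbbb"
  [0..4]=∅  "bbbbb"

S ∉ T[0,4] ⇒ NO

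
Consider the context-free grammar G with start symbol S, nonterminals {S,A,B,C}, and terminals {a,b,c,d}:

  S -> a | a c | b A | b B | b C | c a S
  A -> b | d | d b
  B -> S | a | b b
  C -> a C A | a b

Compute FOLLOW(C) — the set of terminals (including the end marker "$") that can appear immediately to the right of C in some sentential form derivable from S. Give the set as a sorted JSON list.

FIRST iteration:
round 1:
  A via A→b: +{b}
  A via A→d: +{d}
  B via B→a: +{a}
  B via B→b b: +{b}
  C via C→a C A: +{a}
  S via S→a: +{a}
  S via S→b A: +{b}
  S via S→c a S: +{c}
  FIRST[S]={a,b,c}  FIRST[A]={b,d}  FIRST[B]={a,b}  FIRST[C]={a}
round 2:
  B via B→S: +{c}
  FIRST[S]={a,b,c}  FIRST[A]={b,d}  FIRST[B]={a,b,c}  FIRST[C]={a}
round 3: (no change)
  FIRST[S]={a,b,c}  FIRST[A]={b,d}  FIRST[B]={a,b,c}  FIRST[C]={a}

FOLLOW sets:
initialize: $ ∈ FOLLOW(S)
iter 1:
  C→a C A: FOLLOW(C) ⊇ FIRST(A) = {b,d}; new: +{b,d}
  C→a C A: FOLLOW(A) ⊇ FOLLOW(C) ⊇ {b,d}; new: +{b,d}
  S→b A: FOLLOW(A) ⊇ FOLLOW(S) ⊇ {$}; new: +{$}
  S→b B: FOLLOW(B) ⊇ FOLLOW(S) ⊇ {$}; new: +{$}
  S→b C: FOLLOW(C) ⊇ FOLLOW(S) ⊇ {$}; new: +{$}
  FOLLOW[S]={$}  FOLLOW[A]={$,b,d}  FOLLOW[B]={$}  FOLLOW[C]={$,b,d}
iter 2: done
  FOLLOW[S]={$}  FOLLOW[A]={$,b,d}  FOLLOW[B]={$}  FOLLOW[C]={$,b,d}

FOLLOW(C) = ["$", "b", "d"]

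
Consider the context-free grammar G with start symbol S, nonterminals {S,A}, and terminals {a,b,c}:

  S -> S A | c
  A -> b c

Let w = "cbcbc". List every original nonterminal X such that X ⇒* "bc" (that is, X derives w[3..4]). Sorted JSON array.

CNF form of G:
  S -> S A | c
  A -> T0 T1
  T0 -> b
  T1 -> c

CYK fill, restricted to cells inside w[3..4]:
  [3..3]={T0}  "b"  orig:{}
  [4..4]={S,T1}  "c"  orig:{S}
  [3..4]={A}  "bc"

Original NTs in T[3,4] deriving "bc": ["A"]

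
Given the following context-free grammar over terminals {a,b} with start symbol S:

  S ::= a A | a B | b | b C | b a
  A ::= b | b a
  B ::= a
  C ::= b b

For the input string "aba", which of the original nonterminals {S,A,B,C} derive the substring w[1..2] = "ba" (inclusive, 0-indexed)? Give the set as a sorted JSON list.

CNF form of G:
  S -> T0 C | T0 T1 | T1 A | T1 B | b
  A -> T0 T1 | b
  B -> a
  C -> T0 T0
  T0 -> b
  T1 -> a

Fill CYK table bottom-up, restricted to cells inside w[1..2]:
  T[1,1] 'b' = {A,S,T0}  orig:{A,S}
  T[2,2] 'a' = {B,T1}  orig:{B}
  T[1,2] 'ba' = {A,S}

Original NTs in T[1,2] deriving "ba": ["A", "S"]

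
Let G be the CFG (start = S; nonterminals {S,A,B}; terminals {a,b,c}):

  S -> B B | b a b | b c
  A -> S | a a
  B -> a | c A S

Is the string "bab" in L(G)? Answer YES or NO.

CNF form of G:
  S -> B B | T1 T2 | T1 X5
  A -> B B | T0 T0 | T1 T2 | T1 X3
  B -> T2 X4 | a
  T0 -> a
  T1 -> b
  T2 -> c
  X3 -> T0 T1
  X4 -> A S
  X5 -> T0 T1

CYK fill:
  [0..0]={T1}  "b"  orig:{}
  [1..1]={B,T0}  "a"  orig:{B}
  [2..2]={T1}  "b"  orig:{}
  [0..1]=∅  "ba"
  [1..2]={X3,X5}  "ab"  orig:{}
  [0..2]={A,S}  "bab"

S ∈ T[0,2] ⇒ YES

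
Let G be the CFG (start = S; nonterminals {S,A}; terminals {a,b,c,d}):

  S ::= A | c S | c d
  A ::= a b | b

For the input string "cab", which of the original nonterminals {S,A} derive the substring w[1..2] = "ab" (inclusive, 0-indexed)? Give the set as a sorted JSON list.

Convert to CNF:
  S -> T0 T1 | T2 S | T2 T3 | b
  A -> T0 T1 | b
  T0 -> a
  T1 -> b
  T2 -> c
  T3 -> d

CYK table (by increasing span) — only the sub-triangle for w[1..2]:
  [1..1]={T0}  "a"  orig:{}
  [2..2]={A,S,T1}  "b"  orig:{A,S}
  [1..2]={A,S}  "ab"

Original NTs in T[1,2] deriving "ab": ["A", "S"]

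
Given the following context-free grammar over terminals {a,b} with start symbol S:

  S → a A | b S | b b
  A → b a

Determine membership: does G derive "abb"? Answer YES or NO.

CNF form of G:
  S -> T0 S | T0 T0 | T1 A
  A -> T0 T1
  T0 -> b
  T1 -> a

CYK table (by increasing span):
  [0..0]={T1}  "a"  orig:{}
  [1..1]={T0}  "b"  orig:{}
  [2..2]={T0}  "b"  orig:{}
  [0..1]=∅  "ab"
  [1..2]={S}  "bb"
  [0..2]=∅  "abb"

S ∉ T[0,2] ⇒ NO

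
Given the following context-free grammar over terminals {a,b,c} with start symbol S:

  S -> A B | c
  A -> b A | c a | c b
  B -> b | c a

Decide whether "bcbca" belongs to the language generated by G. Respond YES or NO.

CNF form of G:
  S -> A B | c
  A -> T0 A | T1 T0 | T1 T2
  B -> T1 T2 | b
  T0 -> b
  T1 -> c
  T2 -> a

CYK fill:
  T[0,0] 'b' = {B,T0}  orig:{B}
  T[1,1] 'c' = {S,T1}  orig:{S}
  T[2,2] 'b' = {B,T0}  orig:{B}
  T[3,3] 'c' = {S,T1}  orig:{S}
  T[4,4] 'a' = {T2}  orig:{}
  T[0,1] 'bc' = ∅
  T[1,2] 'cb' = {A}
  T[2,3] 'bc' = ∅
  T[3,4] 'ca' = {A,B}
  T[0,2] 'bcb' = {A}
  T[1,3] 'cbc' = ∅
  T[2,4] 'bca' = {A}
  T[0,3] 'bcbc' = ∅
  T[1,4] 'cbca' = {S}
  T[0,4] 'bcbca' = {S}

S ∈ T[0,4] ⇒ YES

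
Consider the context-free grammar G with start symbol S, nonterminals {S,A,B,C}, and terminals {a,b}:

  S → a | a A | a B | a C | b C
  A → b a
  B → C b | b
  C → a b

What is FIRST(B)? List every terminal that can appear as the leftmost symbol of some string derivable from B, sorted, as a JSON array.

Compute FIRST by fixpoint:
pass 1:
  A via A→b a: +{b}
  B via B→b: +{b}
  C via C→a b: +{a}
  S via S→a: +{a}
  S via S→b C: +{b}
  S: {a,b}  A: {b}  B: {b}  C: {a}
pass 2:
  B via B→C b: +{a}
  S: {a,b}  A: {b}  B: {a,b}  C: {a}
pass 3: (stable)
  S: {a,b}  A: {b}  B: {a,b}  C: {a}

FIRST(B) = ["a", "b"]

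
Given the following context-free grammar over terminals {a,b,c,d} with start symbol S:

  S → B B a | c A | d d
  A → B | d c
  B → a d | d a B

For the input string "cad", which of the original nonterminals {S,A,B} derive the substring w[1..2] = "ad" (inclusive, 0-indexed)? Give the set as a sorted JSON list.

CNF form of G:
  S -> B X5 | T1 T1 | T2 A
  A -> T0 T1 | T1 T2 | T1 X3
  B -> T0 T1 | T1 X4
  T0 -> a
  T1 -> d
  T2 -> c
  X3 -> T0 B
  X4 -> T0 B
  X5 -> B T0

Fill CYK table bottom-up, restricted to cells inside w[1..2]:
  cell(1,1) a: {T0}  orig:{}
  cell(2,2) d: {T1}  orig:{}
  cell(1,2) ad: {A,B}

Original NTs in T[1,2] deriving "ad": ["A", "B"]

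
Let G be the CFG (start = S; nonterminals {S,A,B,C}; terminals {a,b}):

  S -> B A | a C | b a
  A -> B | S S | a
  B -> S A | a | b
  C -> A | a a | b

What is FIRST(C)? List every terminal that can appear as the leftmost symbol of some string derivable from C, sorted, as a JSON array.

Compute FIRST by fixpoint:
iter 1:
  A via A→a: +{a}
  B via B→a: +{a}
  B via B→b: +{b}
  C via C→A: +{a}
  C via C→b: +{b}
  S via S→B A: +{a,b}
  FIRST(S)={a,b}  FIRST(A)={a}  FIRST(B)={a,b}  FIRST(C)={a,b}
iter 2:
  A via A→B: +{b}
  FIRST(S)={a,b}  FIRST(A)={a,b}  FIRST(B)={a,b}  FIRST(C)={a,b}
iter 3: (no change)
  FIRST(S)={a,b}  FIRST(A)={a,b}  FIRST(B)={a,b}  FIRST(C)={a,b}

FIRST(C) = ["a", "b"]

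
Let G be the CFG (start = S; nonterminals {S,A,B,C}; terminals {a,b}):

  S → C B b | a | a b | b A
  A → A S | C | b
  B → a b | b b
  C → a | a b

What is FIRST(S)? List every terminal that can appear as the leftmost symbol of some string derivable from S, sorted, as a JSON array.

FIRST sets, iterate to fixpoint:
iter 1:
  A via A→b: +{b}
  B via B→a b: +{a}
  B via B→b b: +{b}
  C via C→a: +{a}
  S via S→C B b: +{a}
  S via S→b A: +{b}
  S: {a,b}  A: {b}  B: {a,b}  C: {a}
iter 2:
  A via A→C: +{a}
  S: {a,b}  A: {a,b}  B: {a,b}  C: {a}
iter 3: done
  S: {a,b}  A: {a,b}  B: {a,b}  C: {a}

FIRST(S) = ["a", "b"]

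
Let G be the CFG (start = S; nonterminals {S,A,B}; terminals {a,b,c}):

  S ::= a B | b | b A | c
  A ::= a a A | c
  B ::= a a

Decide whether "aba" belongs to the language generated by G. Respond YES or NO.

Convert to CNF:
  S -> T0 B | T1 A | b | c
  A -> T0 X2 | c
  B -> T0 T0
  T0 -> a
  T1 -> b
  X2 -> T0 A

CYK table (by increasing span):
  cell(0,0) a: {T0}  orig:{}
  cell(1,1) b: {S,T1}  orig:{S}
  cell(2,2) a: {T0}  orig:{}
  cell(0,1) ab: ∅
  cell(1,2) ba: ∅
  cell(0,2) aba: ∅

S ∉ T[0,2] ⇒ NO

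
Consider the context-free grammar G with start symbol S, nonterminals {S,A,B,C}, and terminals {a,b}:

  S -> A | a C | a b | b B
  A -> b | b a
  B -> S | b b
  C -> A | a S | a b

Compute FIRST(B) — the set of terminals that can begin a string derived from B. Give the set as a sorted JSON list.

Compute FIRST by fixpoint:
iter 1:
  A via A→b: +{b}
  B via B→b b: +{b}
  C via C→A: +{b}
  C via C→a S: +{a}
  S via S→A: +{b}
  S via S→a C: +{a}
  FIRST[S]={a,b}  FIRST[A]={b}  FIRST[B]={b}  FIRST[C]={a,b}
iter 2:
  B via B→S: +{a}
  FIRST[S]={a,b}  FIRST[A]={b}  FIRST[B]={a,b}  FIRST[C]={a,b}
iter 3: done
  FIRST[S]={a,b}  FIRST[A]={b}  FIRST[B]={a,b}  FIRST[C]={a,b}

FIRST(B) = ["a", "b"]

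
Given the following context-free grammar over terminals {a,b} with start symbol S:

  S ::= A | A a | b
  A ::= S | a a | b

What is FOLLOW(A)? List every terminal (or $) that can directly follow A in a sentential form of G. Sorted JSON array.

FIRST iteration:
iter 1:
  A via A→a a: +{a}
  A via A→b: +{b}
  S via S→A: +{a,b}
  FIRST[S]={a,b}  FIRST[A]={a,b}
iter 2: (no change)
  FIRST[S]={a,b}  FIRST[A]={a,b}

Compute FOLLOW by fixpoint:
initialize: $ ∈ FOLLOW(S)
round 1:
  S→A: FOLLOW(A) ⊇ FOLLOW(S) ⊇ {$}; new: +{$}
  S→A a: FOLLOW(A) ⊇ FIRST(a) = {a}; new: +{a}
  S: {$}  A: {$,a}
round 2:
  A→S: FOLLOW(S) ⊇ FOLLOW(A) ⊇ {$,a}; new: +{a}
  S: {$,a}  A: {$,a}
round 3: done
  S: {$,a}  A: {$,a}

FOLLOW(A) = ["$", "a"]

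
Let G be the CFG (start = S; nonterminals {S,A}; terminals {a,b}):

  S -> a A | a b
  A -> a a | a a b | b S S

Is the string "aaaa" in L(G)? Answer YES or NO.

CNF form of G:
  S -> T0 A | T0 T1
  A -> T0 T0 | T0 X2 | T1 X3
  T0 -> a
  T1 -> b
  X2 -> T0 T1
  X3 -> S S

CYK fill:
  [0..0]={T0}  "a"  orig:{}
  [1..1]={T0}  "a"  orig:{}
  [2..2]={T0}  "a"  orig:{}
  [3..3]={T0}  "a"  orig:{}
  [0..1]={A}  "aa"
  [1..2]={A}  "aa"
  [2..3]={A}  "aa"
  [0..2]={S}  "aaa"
  [1..3]={S}  "aaa"
  [0..3]=∅  "aaaa"

S ∉ T[0,3] ⇒ NO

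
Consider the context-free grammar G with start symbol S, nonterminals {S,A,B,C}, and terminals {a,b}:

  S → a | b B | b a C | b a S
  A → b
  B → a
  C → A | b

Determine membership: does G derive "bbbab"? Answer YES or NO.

CNF form of G:
  S -> T0 B | T0 X2 | T0 X3 | a
  A -> b
  B -> a
  C -> b
  T0 -> b
  T1 -> a
  X2 -> T1 C
  X3 -> T1 S

CYK fill:
  cell(0,0) b: {A,C,T0}  orig:{A,C}
  cell(1,1) b: {A,C,T0}  orig:{A,C}
  cell(2,2) b: {A,C,T0}  orig:{A,C}
  cell(3,3) a: {B,S,T1}  orig:{B,S}
  cell(4,4) b: {A,C,T0}  orig:{A,C}
  cell(0,1) bb: ∅
  cell(1,2) bb: ∅
  cell(2,3) ba: {S}
  cell(3,4) ab: {X2}  orig:{}
  cell(0,2) bbb: ∅
  cell(1,3) bba: ∅
  cell(2,4) bab: {S}
  cell(0,3) bbba: ∅
  cell(1,4) bbab: ∅
  cell(0,4) bbbab: ∅

S ∉ T[0,4] ⇒ NO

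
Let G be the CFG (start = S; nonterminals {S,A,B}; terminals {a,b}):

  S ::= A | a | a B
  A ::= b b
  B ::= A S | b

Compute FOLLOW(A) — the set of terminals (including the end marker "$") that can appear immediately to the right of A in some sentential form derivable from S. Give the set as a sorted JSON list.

FIRST iteration:
round 1:
  A via A→b b: +{b}
  B via B→A S: +{b}
  S via S→A: +{b}
  S via S→a: +{a}
  FIRST(S)={a,b}  FIRST(A)={b}  FIRST(B)={b}
round 2: (no change)
  FIRST(S)={a,b}  FIRST(A)={b}  FIRST(B)={b}

FOLLOW sets:
seed FOLLOW(S) with $
iter 1:
  B→A S: FOLLOW(A) ⊇ FIRST(S) = {a,b}; new: +{a,b}
  S→A: FOLLOW(A) ⊇ FOLLOW(S) ⊇ {$}; new: +{$}
  S→a B: FOLLOW(B) ⊇ FOLLOW(S) ⊇ {$}; new: +{$}
  S: {$}  A: {$,a,b}  B: {$}
iter 2: (no change)
  S: {$}  A: {$,a,b}  B: {$}

FOLLOW(A) = ["$", "a", "b"]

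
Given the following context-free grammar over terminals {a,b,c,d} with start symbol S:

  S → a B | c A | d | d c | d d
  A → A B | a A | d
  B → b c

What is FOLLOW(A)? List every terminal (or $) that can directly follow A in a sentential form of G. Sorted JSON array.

FIRST iteration:
[1]
  A via A→a A: +{a}
  A via A→d: +{d}
  B via B→b c: +{b}
  S via S→a B: +{a}
  S via S→c A: +{c}
  S via S→d: +{d}
  FIRST[S]={a,c,d}  FIRST[A]={a,d}  FIRST[B]={b}
[2] — fixpoint
  FIRST[S]={a,c,d}  FIRST[A]={a,d}  FIRST[B]={b}

FOLLOW iteration:
initialize: $ ∈ FOLLOW(S)
pass 1:
  A→A B: FOLLOW(A) ⊇ FIRST(B) = {b}; new: +{b}
  A→A B: FOLLOW(B) ⊇ FOLLOW(A) ⊇ {b}; new: +{b}
  S→a B: FOLLOW(B) ⊇ FOLLOW(S) ⊇ {$}; new: +{$}
  S→c A: FOLLOW(A) ⊇ FOLLOW(S) ⊇ {$}; new: +{$}
  FOLLOW[S]={$}  FOLLOW[A]={$,b}  FOLLOW[B]={$,b}
pass 2: — fixpoint
  FOLLOW[S]={$}  FOLLOW[A]={$,b}  FOLLOW[B]={$,b}

FOLLOW(A) = ["$", "b"]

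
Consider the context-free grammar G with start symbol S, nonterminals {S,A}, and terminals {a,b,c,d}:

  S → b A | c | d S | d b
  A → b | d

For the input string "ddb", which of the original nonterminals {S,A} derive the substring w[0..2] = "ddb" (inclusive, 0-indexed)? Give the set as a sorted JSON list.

Convert to CNF:
  S -> T0 A | T1 S | T1 T0 | c
  A -> b | d
  T0 -> b
  T1 -> d

CYK fill, restricted to cells inside w[0..2]:
  cell(0,0) d: {A,T1}  orig:{A}
  cell(1,1) d: {A,T1}  orig:{A}
  cell(2,2) b: {A,T0}  orig:{A}
  cell(0,1) dd: ∅
  cell(1,2) db: {S}
  cell(0,2) ddb: {S}

Original NTs in T[0,2] deriving "ddb": ["S"]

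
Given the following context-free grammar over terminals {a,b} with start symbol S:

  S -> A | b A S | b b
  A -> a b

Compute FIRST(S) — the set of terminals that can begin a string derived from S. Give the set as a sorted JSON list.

FIRST sets, iterate to fixpoint:
pass 1:
  A via A→a b: +{a}
  S via S→A: +{a}
  S via S→b A S: +{b}
  FIRST[S]={a,b}  FIRST[A]={a}
pass 2: done
  FIRST[S]={a,b}  FIRST[A]={a}

FIRST(S) = ["a", "b"]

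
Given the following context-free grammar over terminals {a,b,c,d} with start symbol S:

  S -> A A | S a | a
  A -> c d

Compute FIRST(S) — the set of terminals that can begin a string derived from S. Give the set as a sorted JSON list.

FIRST sets, iterate to fixpoint:
[1]
  A via A→c d: +{c}
  S via S→A A: +{c}
  S via S→a: +{a}
  FIRST(S)={a,c}  FIRST(A)={c}
[2] (stable)
  FIRST(S)={a,c}  FIRST(A)={c}

FIRST(S) = ["a", "c"]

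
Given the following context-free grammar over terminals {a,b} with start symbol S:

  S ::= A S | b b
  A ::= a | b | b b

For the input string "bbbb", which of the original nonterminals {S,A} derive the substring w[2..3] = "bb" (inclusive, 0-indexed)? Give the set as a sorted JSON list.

CNF form of G:
  S -> A S | T0 T0
  A -> T0 T0 | a | b
  T0 -> b

CYK table (by increasing span), restricted to cells inside w[2..3]:
  [2..2]={A,T0}  "b"  orig:{A}
  [3..3]={A,T0}  "b"  orig:{A}
  [2..3]={A,S}  "bb"

Original NTs in T[2,3] deriving "bb": ["A", "S"]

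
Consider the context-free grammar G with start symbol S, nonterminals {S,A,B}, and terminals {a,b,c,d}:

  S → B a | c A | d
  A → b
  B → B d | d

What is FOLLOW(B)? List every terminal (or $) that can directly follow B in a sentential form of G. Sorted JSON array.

FIRST iteration:
[1]
  A via A→b: +{b}
  B via B→d: +{d}
  S via S→B a: +{d}
  S via S→c A: +{c}
  FIRST[S]={c,d}  FIRST[A]={b}  FIRST[B]={d}
[2] (no change)
  FIRST[S]={c,d}  FIRST[A]={b}  FIRST[B]={d}

FOLLOW iteration:
FOLLOW(S) := {$}
[1]
  B→B d: FOLLOW(B) ⊇ FIRST(d) = {d}; new: +{d}
  S→B a: FOLLOW(B) ⊇ FIRST(a) = {a}; new: +{a}
  S→c A: FOLLOW(A) ⊇ FOLLOW(S) ⊇ {$}; new: +{$}
  FOLLOW(S)={$}  FOLLOW(A)={$}  FOLLOW(B)={a,d}
[2] — fixpoint
  FOLLOW(S)={$}  FOLLOW(A)={$}  FOLLOW(B)={a,d}

FOLLOW(B) = ["a", "d"]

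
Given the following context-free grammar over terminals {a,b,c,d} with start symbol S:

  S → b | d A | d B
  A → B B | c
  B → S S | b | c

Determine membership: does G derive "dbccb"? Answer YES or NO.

Convert to CNF:
  S -> T0 A | T0 B | b
  A -> B B | c
  B -> S S | b | c
  T0 -> d

Fill CYK table bottom-up:
  cell(0,0) d: {T0}  orig:{}
  cell(1,1) b: {B,S}
  cell(2,2) c: {A,B}
  cell(3,3) c: {A,B}
  cell(4,4) b: {B,S}
  cell(0,1) db: {S}
  cell(1,2) bc: {A}
  cell(2,3) cc: {A}
  cell(3,4) cb: {A}
  cell(0,2) dbc: {S}
  cell(1,3) bcc: ∅
  cell(2,4) ccb: ∅
  cell(0,3) dbcc: ∅
  cell(1,4) bccb: ∅
  cell(0,4) dbccb: ∅

S ∉ T[0,4] ⇒ NO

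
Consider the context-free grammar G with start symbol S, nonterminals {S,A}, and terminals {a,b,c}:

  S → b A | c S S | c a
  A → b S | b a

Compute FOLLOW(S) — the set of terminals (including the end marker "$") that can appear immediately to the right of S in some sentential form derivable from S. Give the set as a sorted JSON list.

FIRST iteration:
iter 1:
  A via A→b S: +{b}
  S via S→b A: +{b}
  S via S→c S S: +{c}
  S: {b,c}  A: {b}
iter 2: done
  S: {b,c}  A: {b}

FOLLOW iteration:
seed FOLLOW(S) with $
iter 1:
  S→b A: FOLLOW(A) ⊇ FOLLOW(S) ⊇ {$}; new: +{$}
  S→c S S: FOLLOW(S) ⊇ FIRST(S) = {b,c}; new: +{b,c}
  S: {$,b,c}  A: {$}
iter 2:
  S→b A: FOLLOW(A) ⊇ FOLLOW(S) ⊇ {$,b,c}; new: +{b,c}
  S: {$,b,c}  A: {$,b,c}
iter 3: done
  S: {$,b,c}  A: {$,b,c}

FOLLOW(S) = ["$", "b", "c"]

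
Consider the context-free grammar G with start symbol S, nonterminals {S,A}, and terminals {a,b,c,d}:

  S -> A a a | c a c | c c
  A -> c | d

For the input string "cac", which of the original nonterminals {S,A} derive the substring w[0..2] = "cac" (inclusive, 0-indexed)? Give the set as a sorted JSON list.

CNF form of G:
  S -> A X2 | T1 T1 | T1 X3
  A -> c | d
  T0 -> a
  T1 -> c
  X2 -> T0 T0
  X3 -> T0 T1

CYK fill — only the sub-triangle for w[0..2]:
  [0..0]={A,T1}  "c"  orig:{A}
  [1..1]={T0}  "a"  orig:{}
  [2..2]={A,T1}  "c"  orig:{A}
  [0..1]=∅  "ca"
  [1..2]={X3}  "ac"  orig:{}
  [0..2]={S}  "cac"

Original NTs in T[0,2] deriving "cac": ["S"]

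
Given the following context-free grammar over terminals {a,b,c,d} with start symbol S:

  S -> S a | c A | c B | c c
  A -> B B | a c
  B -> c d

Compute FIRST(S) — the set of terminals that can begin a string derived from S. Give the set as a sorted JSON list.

FIRST iteration:
[1]
  A via A→a c: +{a}
  B via B→c d: +{c}
  S via S→c A: +{c}
  FIRST[S]={c}  FIRST[A]={a}  FIRST[B]={c}
[2]
  A via A→B B: +{c}
  FIRST[S]={c}  FIRST[A]={a,c}  FIRST[B]={c}
[3] done
  FIRST[S]={c}  FIRST[A]={a,c}  FIRST[B]={c}

FIRST(S) = ["c"]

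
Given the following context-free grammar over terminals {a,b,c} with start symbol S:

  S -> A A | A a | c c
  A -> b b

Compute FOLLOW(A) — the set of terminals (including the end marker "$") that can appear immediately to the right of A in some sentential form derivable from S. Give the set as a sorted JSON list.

FIRST sets, iterate to fixpoint:
round 1:
  A via A→b b: +{b}
  S via S→A A: +{b}
  S via S→c c: +{c}
  FIRST(S)={b,c}  FIRST(A)={b}
round 2: (stable)
  FIRST(S)={b,c}  FIRST(A)={b}

FOLLOW sets:
initialize: $ ∈ FOLLOW(S)
pass 1:
  S→A A: FOLLOW(A) ⊇ FIRST(A) = {b}; new: +{b}
  S→A A: FOLLOW(A) ⊇ FOLLOW(S) ⊇ {$}; new: +{$}
  S→A a: FOLLOW(A) ⊇ FIRST(a) = {a}; new: +{a}
  S: {$}  A: {$,a,b}
pass 2: done
  S: {$}  A: {$,a,b}

FOLLOW(A) = ["$", "a", "b"]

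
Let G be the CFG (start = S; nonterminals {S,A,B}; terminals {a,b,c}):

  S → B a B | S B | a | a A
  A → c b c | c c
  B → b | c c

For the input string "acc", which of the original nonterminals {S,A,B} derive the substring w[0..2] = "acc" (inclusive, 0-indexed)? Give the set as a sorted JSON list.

Convert to CNF:
  S -> B X4 | S B | T2 A | a
  A -> T0 T0 | T0 X3
  B -> T0 T0 | b
  T0 -> c
  T1 -> b
  T2 -> a
  X3 -> T1 T0
  X4 -> T2 B

CYK fill, restricted to cells inside w[0..2]:
  [0..0]={S,T2}  "a"  orig:{S}
  [1..1]={T0}  "c"  orig:{}
  [2..2]={T0}  "c"  orig:{}
  [0..1]=∅  "ac"
  [1..2]={A,B}  "cc"
  [0..2]={S,X4}  "acc"  orig:{S}

Original NTs in T[0,2] deriving "acc": ["S"]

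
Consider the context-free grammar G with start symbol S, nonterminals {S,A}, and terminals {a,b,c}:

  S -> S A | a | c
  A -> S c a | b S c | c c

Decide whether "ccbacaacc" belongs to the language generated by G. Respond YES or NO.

CNF form of G:
  S -> S A | a | c
  A -> S X3 | T0 T0 | T2 X4
  T0 -> c
  T1 -> a
  T2 -> b
  X3 -> T0 T1
  X4 -> S T0

CYK table (by increasing span):
  cell(0,0) c: {S,T0}  orig:{S}
  cell(1,1) c: {S,T0}  orig:{S}
  cell(2,2) b: {T2}  orig:{}
  cell(3,3) a: {S,T1}  orig:{S}
  cell(4,4) c: {S,T0}  orig:{S}
  cell(5,5) a: {S,T1}  orig:{S}
  cell(6,6) a: {S,T1}  orig:{S}
  cell(7,7) c: {S,T0}  orig:{S}
  cell(8,8) c: {S,T0}  orig:{S}
  cell(0,1) cc: {A,X4}  orig:{A}
  cell(1,2) cb: ∅
  cell(2,3) ba: ∅
  cell(3,4) ac: {X4}  orig:{}
  cell(4,5) ca: {X3}  orig:{}
  cell(5,6) aa: ∅
  cell(6,7) ac: {X4}  orig:{}
  cell(7,8) cc: {A,X4}  orig:{A}
  cell(0,2) ccb: ∅
  cell(1,3) cba: ∅
  cell(2,4) bac: {A}
  cell(3,5) aca: {A}
  cell(4,6) caa: ∅
  cell(5,7) aac: ∅
  cell(6,8) acc: {S}
  cell(0,3) ccba: ∅
  cell(1,4) cbac: {S}
  cell(2,5) baca: ∅
  cell(3,6) acaa: ∅
  cell(4,7) caac: ∅
  cell(5,8) aacc: ∅
  cell(0,4) ccbac: ∅
  cell(1,5) cbaca: ∅
  cell(2,6) bacaa: ∅
  cell(3,7) acaac: ∅
  cell(4,8) caacc: ∅
  cell(0,5) ccbaca: ∅
  cell(1,6) cbacaa: ∅
  cell(2,7) bacaac: ∅
  cell(3,8) acaacc: ∅
  cell(0,6) ccbacaa: ∅
  cell(1,7) cbacaac: ∅
  cell(2,8) bacaacc: ∅
  cell(0,7) ccbacaac: ∅
  cell(1,8) cbacaacc: ∅
  cell(0,8) ccbacaacc: ∅

S ∉ T[0,8] ⇒ NO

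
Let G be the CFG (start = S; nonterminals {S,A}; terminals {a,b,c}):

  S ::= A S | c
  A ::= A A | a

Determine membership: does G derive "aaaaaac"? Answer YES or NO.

CNF form of G:
  S -> A S | c
  A -> A A | a

Fill CYK table bottom-up:
  T[0,0] 'a' = {A}
  T[1,1] 'a' = {A}
  T[2,2] 'a' = {A}
  T[3,3] 'a' = {A}
  T[4,4] 'a' = {A}
  T[5,5] 'a' = {A}
  T[6,6] 'c' = {S}
  T[0,1] 'aa' = {A}
  T[1,2] 'aa' = {A}
  T[2,3] 'aa' = {A}
  T[3,4] 'aa' = {A}
  T[4,5] 'aa' = {A}
  T[5,6] 'ac' = {S}
  T[0,2] 'aaa' = {A}
  T[1,3] 'aaa' = {A}
  T[2,4] 'aaa' = {A}
  T[3,5] 'aaa' = {A}
  T[4,6] 'aac' = {S}
  T[0,3] 'aaaa' = {A}
  T[1,4] 'aaaa' = {A}
  T[2,5] 'aaaa' = {A}
  T[3,6] 'aaac' = {S}
  T[0,4] 'aaaaa' = {A}
  T[1,5] 'aaaaa' = {A}
  T[2,6] 'aaaac' = {S}
  T[0,5] 'aaaaaa' = {A}
  T[1,6] 'aaaaac' = {S}
  T[0,6] 'aaaaaac' = {S}

S ∈ T[0,6] ⇒ YES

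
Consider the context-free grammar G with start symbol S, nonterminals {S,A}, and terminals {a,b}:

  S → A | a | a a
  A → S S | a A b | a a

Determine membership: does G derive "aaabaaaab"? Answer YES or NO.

CNF form of G:
  S -> S S | T0 T0 | T0 X3 | a
  A -> S S | T0 T0 | T0 X2
  T0 -> a
  T1 -> b
  X2 -> A T1
  X3 -> A T1

CYK table (by increasing span):
  T[0,0] 'a' = {S,T0}  orig:{S}
  T[1,1] 'a' = {S,T0}  orig:{S}
  T[2,2] 'a' = {S,T0}  orig:{S}
  T[3,3] 'b' = {T1}  orig:{}
  T[4,4] 'a' = {S,T0}  orig:{S}
  T[5,5] 'a' = {S,T0}  orig:{S}
  T[6,6] 'a' = {S,T0}  orig:{S}
  T[7,7] 'a' = {S,T0}  orig:{S}
  T[8,8] 'b' = {T1}  orig:{}
  T[0,1] 'aa' = {A,S}
  T[1,2] 'aa' = {A,S}
  T[2,3] 'ab' = ∅
  T[3,4] 'ba' = ∅
  T[4,5] 'aa' = {A,S}
  T[5,6] 'aa' = {A,S}
  T[6,7] 'aa' = {A,S}
  T[7,8] 'ab' = ∅
  T[0,2] 'aaa' = {A,S}
  T[1,3] 'aab' = {X2,X3}  orig:{}
  T[2,4] 'aba' = ∅
  T[3,5] 'baa' = ∅
  T[4,6] 'aaa' = {A,S}
  T[5,7] 'aaa' = {A,S}
  T[6,8] 'aab' = {X2,X3}  orig:{}
  T[0,3] 'aaab' = {A,S,X2,X3}  orig:{A,S}
  T[1,4] 'aaba' = ∅
  T[2,5] 'abaa' = ∅
  T[3,6] 'baaa' = ∅
  T[4,7] 'aaaa' = {A,S}
  T[5,8] 'aaab' = {A,S,X2,X3}  orig:{A,S}
  T[0,4] 'aaaba' = {A,S}
  T[1,5] 'aabaa' = ∅
  T[2,6] 'abaaa' = ∅
  T[3,7] 'baaaa' = ∅
  T[4,8] 'aaaab' = {A,S,X2,X3}  orig:{A,S}
  T[0,5] 'aaabaa' = {A,S}
  T[1,6] 'aabaaa' = ∅
  T[2,7] 'abaaaa' = ∅
  T[3,8] 'baaaab' = ∅
  T[0,6] 'aaabaaa' = {A,S}
  T[1,7] 'aabaaaa' = ∅
  T[2,8] 'abaaaab' = ∅
  T[0,7] 'aaabaaaa' = {A,S}
  T[1,8] 'aabaaaab' = ∅
  T[0,8] 'aaabaaaab' = {A,S,X2,X3}  orig:{A,S}

S ∈ T[0,8] ⇒ YES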